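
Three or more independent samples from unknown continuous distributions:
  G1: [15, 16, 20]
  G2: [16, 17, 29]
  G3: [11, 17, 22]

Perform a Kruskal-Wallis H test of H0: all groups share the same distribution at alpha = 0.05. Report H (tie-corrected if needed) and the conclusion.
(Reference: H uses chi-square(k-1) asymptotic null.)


Step 1: Combine all N = 9 observations and assign midranks.
sorted (value, group, rank): (11,G3,1), (15,G1,2), (16,G1,3.5), (16,G2,3.5), (17,G2,5.5), (17,G3,5.5), (20,G1,7), (22,G3,8), (29,G2,9)
Step 2: Sum ranks within each group.
R_1 = 12.5 (n_1 = 3)
R_2 = 18 (n_2 = 3)
R_3 = 14.5 (n_3 = 3)
Step 3: H = 12/(N(N+1)) * sum(R_i^2/n_i) - 3(N+1)
     = 12/(9*10) * (12.5^2/3 + 18^2/3 + 14.5^2/3) - 3*10
     = 0.133333 * 230.167 - 30
     = 0.688889.
Step 4: Ties present; correction factor C = 1 - 12/(9^3 - 9) = 0.983333. Corrected H = 0.688889 / 0.983333 = 0.700565.
Step 5: Under H0, H ~ chi^2(2); p-value = 0.704489.
Step 6: alpha = 0.05. fail to reject H0.

H = 0.7006, df = 2, p = 0.704489, fail to reject H0.


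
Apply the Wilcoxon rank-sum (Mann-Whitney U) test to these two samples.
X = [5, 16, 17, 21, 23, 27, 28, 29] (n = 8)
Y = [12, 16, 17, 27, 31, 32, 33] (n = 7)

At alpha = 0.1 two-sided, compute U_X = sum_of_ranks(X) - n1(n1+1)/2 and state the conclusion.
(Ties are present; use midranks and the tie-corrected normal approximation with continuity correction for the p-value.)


Step 1: Combine and sort all 15 observations; assign midranks.
sorted (value, group): (5,X), (12,Y), (16,X), (16,Y), (17,X), (17,Y), (21,X), (23,X), (27,X), (27,Y), (28,X), (29,X), (31,Y), (32,Y), (33,Y)
ranks: 5->1, 12->2, 16->3.5, 16->3.5, 17->5.5, 17->5.5, 21->7, 23->8, 27->9.5, 27->9.5, 28->11, 29->12, 31->13, 32->14, 33->15
Step 2: Rank sum for X: R1 = 1 + 3.5 + 5.5 + 7 + 8 + 9.5 + 11 + 12 = 57.5.
Step 3: U_X = R1 - n1(n1+1)/2 = 57.5 - 8*9/2 = 57.5 - 36 = 21.5.
       U_Y = n1*n2 - U_X = 56 - 21.5 = 34.5.
Step 4: Ties are present, so use the tie-corrected normal approximation (with continuity correction) for the p-value.
Step 5: p-value = 0.486283; compare to alpha = 0.1. fail to reject H0.

U_X = 21.5, p = 0.486283, fail to reject H0 at alpha = 0.1.


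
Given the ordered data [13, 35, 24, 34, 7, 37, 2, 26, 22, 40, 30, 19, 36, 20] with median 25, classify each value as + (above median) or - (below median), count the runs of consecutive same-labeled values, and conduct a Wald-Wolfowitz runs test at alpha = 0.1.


Step 1: Compute median = 25; label A = above, B = below.
Labels in order: BABABABABAABAB  (n_A = 7, n_B = 7)
Step 2: Count runs R = 13.
Step 3: Under H0 (random ordering), E[R] = 2*n_A*n_B/(n_A+n_B) + 1 = 2*7*7/14 + 1 = 8.0000.
        Var[R] = 2*n_A*n_B*(2*n_A*n_B - n_A - n_B) / ((n_A+n_B)^2 * (n_A+n_B-1)) = 8232/2548 = 3.2308.
        SD[R] = 1.7974.
Step 4: Continuity-corrected z = (R - 0.5 - E[R]) / SD[R] = (13 - 0.5 - 8.0000) / 1.7974 = 2.5036.
Step 5: Two-sided p-value via normal approximation = 2*(1 - Phi(|z|)) = 0.012295.
Step 6: alpha = 0.1. reject H0.

R = 13, z = 2.5036, p = 0.012295, reject H0.


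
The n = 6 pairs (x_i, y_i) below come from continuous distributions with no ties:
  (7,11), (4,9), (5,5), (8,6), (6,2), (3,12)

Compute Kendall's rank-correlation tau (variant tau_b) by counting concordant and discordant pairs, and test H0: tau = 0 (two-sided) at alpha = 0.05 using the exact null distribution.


Step 1: Enumerate the 15 unordered pairs (i,j) with i<j and classify each by sign(x_j-x_i) * sign(y_j-y_i).
  (1,2):dx=-3,dy=-2->C; (1,3):dx=-2,dy=-6->C; (1,4):dx=+1,dy=-5->D; (1,5):dx=-1,dy=-9->C
  (1,6):dx=-4,dy=+1->D; (2,3):dx=+1,dy=-4->D; (2,4):dx=+4,dy=-3->D; (2,5):dx=+2,dy=-7->D
  (2,6):dx=-1,dy=+3->D; (3,4):dx=+3,dy=+1->C; (3,5):dx=+1,dy=-3->D; (3,6):dx=-2,dy=+7->D
  (4,5):dx=-2,dy=-4->C; (4,6):dx=-5,dy=+6->D; (5,6):dx=-3,dy=+10->D
Step 2: C = 5, D = 10, total pairs = 15.
Step 3: tau = (C - D)/(n(n-1)/2) = (5 - 10)/15 = -0.333333.
Step 4: Exact two-sided p-value (enumerate n! = 720 permutations of y under H0): p = 0.469444.
Step 5: alpha = 0.05. fail to reject H0.

tau_b = -0.3333 (C=5, D=10), p = 0.469444, fail to reject H0.


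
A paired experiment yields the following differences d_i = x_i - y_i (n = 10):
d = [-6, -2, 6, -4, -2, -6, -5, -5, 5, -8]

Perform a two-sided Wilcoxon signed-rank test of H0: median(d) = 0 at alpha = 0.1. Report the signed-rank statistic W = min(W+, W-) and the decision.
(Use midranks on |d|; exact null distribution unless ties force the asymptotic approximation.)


Step 1: Drop any zero differences (none here) and take |d_i|.
|d| = [6, 2, 6, 4, 2, 6, 5, 5, 5, 8]
Step 2: Midrank |d_i| (ties get averaged ranks).
ranks: |6|->8, |2|->1.5, |6|->8, |4|->3, |2|->1.5, |6|->8, |5|->5, |5|->5, |5|->5, |8|->10
Step 3: Attach original signs; sum ranks with positive sign and with negative sign.
W+ = 8 + 5 = 13
W- = 8 + 1.5 + 3 + 1.5 + 8 + 5 + 5 + 10 = 42
(Check: W+ + W- = 55 should equal n(n+1)/2 = 55.)
Step 4: Test statistic W = min(W+, W-) = 13.
Step 5: Ties in |d|, so use the tie-corrected normal approximation.
        E[W] = n(n+1)/4 = 10*11/4 = 27.5.
        Tie groups: |d|=2 (t=2), |d|=5 (t=3), |d|=6 (t=3); sum(t^3 - t) = 54.
        Var[W] = n(n+1)(2n+1)/24 - sum(t^3-t)/48 = 2310/24 - 54/48 = 95.125.
        z = (W - E[W]) / sqrt(Var[W]) = (13 - 27.5) / 9.7532 = -1.4867.
        Two-sided p = 2*Phi(z) = 0.137096.
Step 6: alpha = 0.1. fail to reject H0.

W+ = 13, W- = 42, W = min = 13, p = 0.137096, fail to reject H0.


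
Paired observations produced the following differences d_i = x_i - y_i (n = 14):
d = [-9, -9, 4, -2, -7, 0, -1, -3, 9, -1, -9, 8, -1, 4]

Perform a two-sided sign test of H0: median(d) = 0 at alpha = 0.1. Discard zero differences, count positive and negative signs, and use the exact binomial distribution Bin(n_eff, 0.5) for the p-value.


Step 1: Discard zero differences. Original n = 14; n_eff = number of nonzero differences = 13.
Nonzero differences (with sign): -9, -9, +4, -2, -7, -1, -3, +9, -1, -9, +8, -1, +4
Step 2: Count signs: positive = 4, negative = 9.
Step 3: Under H0: P(positive) = 0.5, so the number of positives S ~ Bin(13, 0.5).
Step 4: Two-sided exact p-value = sum of Bin(13,0.5) probabilities at or below the observed probability = 0.266846.
Step 5: alpha = 0.1. fail to reject H0.

n_eff = 13, pos = 4, neg = 9, p = 0.266846, fail to reject H0.


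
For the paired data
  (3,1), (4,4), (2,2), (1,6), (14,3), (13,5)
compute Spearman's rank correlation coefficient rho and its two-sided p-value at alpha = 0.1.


Step 1: Rank x and y separately (midranks; no ties here).
rank(x): 3->3, 4->4, 2->2, 1->1, 14->6, 13->5
rank(y): 1->1, 4->4, 2->2, 6->6, 3->3, 5->5
Step 2: d_i = R_x(i) - R_y(i); compute d_i^2.
  (3-1)^2=4, (4-4)^2=0, (2-2)^2=0, (1-6)^2=25, (6-3)^2=9, (5-5)^2=0
sum(d^2) = 38.
Step 3: rho = 1 - 6*38 / (6*(6^2 - 1)) = 1 - 228/210 = -0.085714.
Step 4: Under H0, t = rho * sqrt((n-2)/(1-rho^2)) = -0.1721 ~ t(4).
Step 5: Two-sided p-value from the t-distribution with 4 df = 0.871743.
Step 6: alpha = 0.1. fail to reject H0.

rho = -0.0857, p = 0.871743, fail to reject H0 at alpha = 0.1.


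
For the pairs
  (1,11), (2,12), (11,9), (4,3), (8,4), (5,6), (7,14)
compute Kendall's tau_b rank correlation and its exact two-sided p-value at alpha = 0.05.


Step 1: Enumerate the 21 unordered pairs (i,j) with i<j and classify each by sign(x_j-x_i) * sign(y_j-y_i).
  (1,2):dx=+1,dy=+1->C; (1,3):dx=+10,dy=-2->D; (1,4):dx=+3,dy=-8->D; (1,5):dx=+7,dy=-7->D
  (1,6):dx=+4,dy=-5->D; (1,7):dx=+6,dy=+3->C; (2,3):dx=+9,dy=-3->D; (2,4):dx=+2,dy=-9->D
  (2,5):dx=+6,dy=-8->D; (2,6):dx=+3,dy=-6->D; (2,7):dx=+5,dy=+2->C; (3,4):dx=-7,dy=-6->C
  (3,5):dx=-3,dy=-5->C; (3,6):dx=-6,dy=-3->C; (3,7):dx=-4,dy=+5->D; (4,5):dx=+4,dy=+1->C
  (4,6):dx=+1,dy=+3->C; (4,7):dx=+3,dy=+11->C; (5,6):dx=-3,dy=+2->D; (5,7):dx=-1,dy=+10->D
  (6,7):dx=+2,dy=+8->C
Step 2: C = 10, D = 11, total pairs = 21.
Step 3: tau = (C - D)/(n(n-1)/2) = (10 - 11)/21 = -0.047619.
Step 4: Exact two-sided p-value (enumerate n! = 5040 permutations of y under H0): p = 1.000000.
Step 5: alpha = 0.05. fail to reject H0.

tau_b = -0.0476 (C=10, D=11), p = 1.000000, fail to reject H0.


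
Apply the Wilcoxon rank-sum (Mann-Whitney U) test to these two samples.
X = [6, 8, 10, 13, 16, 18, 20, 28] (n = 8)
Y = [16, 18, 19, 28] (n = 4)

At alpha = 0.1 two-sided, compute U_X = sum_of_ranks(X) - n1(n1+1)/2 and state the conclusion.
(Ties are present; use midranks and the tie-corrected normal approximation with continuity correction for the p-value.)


Step 1: Combine and sort all 12 observations; assign midranks.
sorted (value, group): (6,X), (8,X), (10,X), (13,X), (16,X), (16,Y), (18,X), (18,Y), (19,Y), (20,X), (28,X), (28,Y)
ranks: 6->1, 8->2, 10->3, 13->4, 16->5.5, 16->5.5, 18->7.5, 18->7.5, 19->9, 20->10, 28->11.5, 28->11.5
Step 2: Rank sum for X: R1 = 1 + 2 + 3 + 4 + 5.5 + 7.5 + 10 + 11.5 = 44.5.
Step 3: U_X = R1 - n1(n1+1)/2 = 44.5 - 8*9/2 = 44.5 - 36 = 8.5.
       U_Y = n1*n2 - U_X = 32 - 8.5 = 23.5.
Step 4: Ties are present, so use the tie-corrected normal approximation (with continuity correction) for the p-value.
Step 5: p-value = 0.232018; compare to alpha = 0.1. fail to reject H0.

U_X = 8.5, p = 0.232018, fail to reject H0 at alpha = 0.1.


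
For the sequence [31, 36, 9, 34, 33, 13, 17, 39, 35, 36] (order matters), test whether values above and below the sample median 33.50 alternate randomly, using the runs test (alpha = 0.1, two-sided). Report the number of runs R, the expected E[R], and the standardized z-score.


Step 1: Compute median = 33.50; label A = above, B = below.
Labels in order: BABABBBAAA  (n_A = 5, n_B = 5)
Step 2: Count runs R = 6.
Step 3: Under H0 (random ordering), E[R] = 2*n_A*n_B/(n_A+n_B) + 1 = 2*5*5/10 + 1 = 6.0000.
        Var[R] = 2*n_A*n_B*(2*n_A*n_B - n_A - n_B) / ((n_A+n_B)^2 * (n_A+n_B-1)) = 2000/900 = 2.2222.
        SD[R] = 1.4907.
Step 4: R = E[R], so z = 0 with no continuity correction.
Step 5: Two-sided p-value via normal approximation = 2*(1 - Phi(|z|)) = 1.000000.
Step 6: alpha = 0.1. fail to reject H0.

R = 6, z = 0.0000, p = 1.000000, fail to reject H0.


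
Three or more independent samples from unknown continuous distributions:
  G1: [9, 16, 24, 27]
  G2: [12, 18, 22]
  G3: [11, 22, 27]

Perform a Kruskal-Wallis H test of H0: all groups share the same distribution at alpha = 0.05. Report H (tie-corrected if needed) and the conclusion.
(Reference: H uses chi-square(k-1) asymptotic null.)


Step 1: Combine all N = 10 observations and assign midranks.
sorted (value, group, rank): (9,G1,1), (11,G3,2), (12,G2,3), (16,G1,4), (18,G2,5), (22,G2,6.5), (22,G3,6.5), (24,G1,8), (27,G1,9.5), (27,G3,9.5)
Step 2: Sum ranks within each group.
R_1 = 22.5 (n_1 = 4)
R_2 = 14.5 (n_2 = 3)
R_3 = 18 (n_3 = 3)
Step 3: H = 12/(N(N+1)) * sum(R_i^2/n_i) - 3(N+1)
     = 12/(10*11) * (22.5^2/4 + 14.5^2/3 + 18^2/3) - 3*11
     = 0.109091 * 304.646 - 33
     = 0.234091.
Step 4: Ties present; correction factor C = 1 - 12/(10^3 - 10) = 0.987879. Corrected H = 0.234091 / 0.987879 = 0.236963.
Step 5: Under H0, H ~ chi^2(2); p-value = 0.888268.
Step 6: alpha = 0.05. fail to reject H0.

H = 0.2370, df = 2, p = 0.888268, fail to reject H0.


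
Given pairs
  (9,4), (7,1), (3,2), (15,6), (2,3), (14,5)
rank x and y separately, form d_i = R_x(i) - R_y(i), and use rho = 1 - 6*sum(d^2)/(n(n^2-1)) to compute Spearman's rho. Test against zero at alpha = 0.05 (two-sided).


Step 1: Rank x and y separately (midranks; no ties here).
rank(x): 9->4, 7->3, 3->2, 15->6, 2->1, 14->5
rank(y): 4->4, 1->1, 2->2, 6->6, 3->3, 5->5
Step 2: d_i = R_x(i) - R_y(i); compute d_i^2.
  (4-4)^2=0, (3-1)^2=4, (2-2)^2=0, (6-6)^2=0, (1-3)^2=4, (5-5)^2=0
sum(d^2) = 8.
Step 3: rho = 1 - 6*8 / (6*(6^2 - 1)) = 1 - 48/210 = 0.771429.
Step 4: Under H0, t = rho * sqrt((n-2)/(1-rho^2)) = 2.4247 ~ t(4).
Step 5: Two-sided p-value from the t-distribution with 4 df = 0.072397.
Step 6: alpha = 0.05. fail to reject H0.

rho = 0.7714, p = 0.072397, fail to reject H0 at alpha = 0.05.


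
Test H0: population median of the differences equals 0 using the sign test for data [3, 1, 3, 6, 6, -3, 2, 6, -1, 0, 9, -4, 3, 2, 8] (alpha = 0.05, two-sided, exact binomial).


Step 1: Discard zero differences. Original n = 15; n_eff = number of nonzero differences = 14.
Nonzero differences (with sign): +3, +1, +3, +6, +6, -3, +2, +6, -1, +9, -4, +3, +2, +8
Step 2: Count signs: positive = 11, negative = 3.
Step 3: Under H0: P(positive) = 0.5, so the number of positives S ~ Bin(14, 0.5).
Step 4: Two-sided exact p-value = sum of Bin(14,0.5) probabilities at or below the observed probability = 0.057373.
Step 5: alpha = 0.05. fail to reject H0.

n_eff = 14, pos = 11, neg = 3, p = 0.057373, fail to reject H0.


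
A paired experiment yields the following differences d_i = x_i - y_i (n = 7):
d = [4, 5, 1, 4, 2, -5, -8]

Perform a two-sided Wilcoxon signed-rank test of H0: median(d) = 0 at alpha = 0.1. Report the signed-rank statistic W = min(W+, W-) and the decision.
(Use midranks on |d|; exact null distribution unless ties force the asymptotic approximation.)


Step 1: Drop any zero differences (none here) and take |d_i|.
|d| = [4, 5, 1, 4, 2, 5, 8]
Step 2: Midrank |d_i| (ties get averaged ranks).
ranks: |4|->3.5, |5|->5.5, |1|->1, |4|->3.5, |2|->2, |5|->5.5, |8|->7
Step 3: Attach original signs; sum ranks with positive sign and with negative sign.
W+ = 3.5 + 5.5 + 1 + 3.5 + 2 = 15.5
W- = 5.5 + 7 = 12.5
(Check: W+ + W- = 28 should equal n(n+1)/2 = 28.)
Step 4: Test statistic W = min(W+, W-) = 12.5.
Step 5: Ties in |d|, so use the tie-corrected normal approximation.
        E[W] = n(n+1)/4 = 7*8/4 = 14.
        Tie groups: |d|=4 (t=2), |d|=5 (t=2); sum(t^3 - t) = 12.
        Var[W] = n(n+1)(2n+1)/24 - sum(t^3-t)/48 = 840/24 - 12/48 = 34.75.
        z = (W - E[W]) / sqrt(Var[W]) = (12.5 - 14) / 5.8949 = -0.2545.
        Two-sided p = 2*Phi(z) = 0.799143.
Step 6: alpha = 0.1. fail to reject H0.

W+ = 15.5, W- = 12.5, W = min = 12.5, p = 0.799143, fail to reject H0.


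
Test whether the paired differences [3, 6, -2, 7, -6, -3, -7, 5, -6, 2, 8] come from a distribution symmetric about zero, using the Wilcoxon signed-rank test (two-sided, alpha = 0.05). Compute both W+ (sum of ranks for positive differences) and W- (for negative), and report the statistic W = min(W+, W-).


Step 1: Drop any zero differences (none here) and take |d_i|.
|d| = [3, 6, 2, 7, 6, 3, 7, 5, 6, 2, 8]
Step 2: Midrank |d_i| (ties get averaged ranks).
ranks: |3|->3.5, |6|->7, |2|->1.5, |7|->9.5, |6|->7, |3|->3.5, |7|->9.5, |5|->5, |6|->7, |2|->1.5, |8|->11
Step 3: Attach original signs; sum ranks with positive sign and with negative sign.
W+ = 3.5 + 7 + 9.5 + 5 + 1.5 + 11 = 37.5
W- = 1.5 + 7 + 3.5 + 9.5 + 7 = 28.5
(Check: W+ + W- = 66 should equal n(n+1)/2 = 66.)
Step 4: Test statistic W = min(W+, W-) = 28.5.
Step 5: Ties in |d|, so use the tie-corrected normal approximation.
        E[W] = n(n+1)/4 = 11*12/4 = 33.
        Tie groups: |d|=2 (t=2), |d|=3 (t=2), |d|=6 (t=3), |d|=7 (t=2); sum(t^3 - t) = 42.
        Var[W] = n(n+1)(2n+1)/24 - sum(t^3-t)/48 = 3036/24 - 42/48 = 125.625.
        z = (W - E[W]) / sqrt(Var[W]) = (28.5 - 33) / 11.2083 = -0.4015.
        Two-sided p = 2*Phi(z) = 0.688060.
Step 6: alpha = 0.05. fail to reject H0.

W+ = 37.5, W- = 28.5, W = min = 28.5, p = 0.688060, fail to reject H0.


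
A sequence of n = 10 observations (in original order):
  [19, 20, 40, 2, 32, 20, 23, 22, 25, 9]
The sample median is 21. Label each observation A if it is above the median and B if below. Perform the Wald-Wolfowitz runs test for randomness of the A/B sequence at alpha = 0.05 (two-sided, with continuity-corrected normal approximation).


Step 1: Compute median = 21; label A = above, B = below.
Labels in order: BBABABAAAB  (n_A = 5, n_B = 5)
Step 2: Count runs R = 7.
Step 3: Under H0 (random ordering), E[R] = 2*n_A*n_B/(n_A+n_B) + 1 = 2*5*5/10 + 1 = 6.0000.
        Var[R] = 2*n_A*n_B*(2*n_A*n_B - n_A - n_B) / ((n_A+n_B)^2 * (n_A+n_B-1)) = 2000/900 = 2.2222.
        SD[R] = 1.4907.
Step 4: Continuity-corrected z = (R - 0.5 - E[R]) / SD[R] = (7 - 0.5 - 6.0000) / 1.4907 = 0.3354.
Step 5: Two-sided p-value via normal approximation = 2*(1 - Phi(|z|)) = 0.737316.
Step 6: alpha = 0.05. fail to reject H0.

R = 7, z = 0.3354, p = 0.737316, fail to reject H0.


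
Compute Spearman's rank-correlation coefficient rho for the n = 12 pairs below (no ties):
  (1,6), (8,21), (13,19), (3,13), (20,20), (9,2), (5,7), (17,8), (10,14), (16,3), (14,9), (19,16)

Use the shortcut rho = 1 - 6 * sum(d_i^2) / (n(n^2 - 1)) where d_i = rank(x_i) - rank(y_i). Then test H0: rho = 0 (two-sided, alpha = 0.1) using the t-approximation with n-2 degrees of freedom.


Step 1: Rank x and y separately (midranks; no ties here).
rank(x): 1->1, 8->4, 13->7, 3->2, 20->12, 9->5, 5->3, 17->10, 10->6, 16->9, 14->8, 19->11
rank(y): 6->3, 21->12, 19->10, 13->7, 20->11, 2->1, 7->4, 8->5, 14->8, 3->2, 9->6, 16->9
Step 2: d_i = R_x(i) - R_y(i); compute d_i^2.
  (1-3)^2=4, (4-12)^2=64, (7-10)^2=9, (2-7)^2=25, (12-11)^2=1, (5-1)^2=16, (3-4)^2=1, (10-5)^2=25, (6-8)^2=4, (9-2)^2=49, (8-6)^2=4, (11-9)^2=4
sum(d^2) = 206.
Step 3: rho = 1 - 6*206 / (12*(12^2 - 1)) = 1 - 1236/1716 = 0.279720.
Step 4: Under H0, t = rho * sqrt((n-2)/(1-rho^2)) = 0.9213 ~ t(10).
Step 5: Two-sided p-value from the t-distribution with 10 df = 0.378569.
Step 6: alpha = 0.1. fail to reject H0.

rho = 0.2797, p = 0.378569, fail to reject H0 at alpha = 0.1.


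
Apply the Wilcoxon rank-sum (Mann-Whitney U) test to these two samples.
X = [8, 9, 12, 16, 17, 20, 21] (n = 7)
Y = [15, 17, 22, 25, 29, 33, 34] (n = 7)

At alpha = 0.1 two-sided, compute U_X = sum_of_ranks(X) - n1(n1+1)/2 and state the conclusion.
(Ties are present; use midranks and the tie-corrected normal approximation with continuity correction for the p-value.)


Step 1: Combine and sort all 14 observations; assign midranks.
sorted (value, group): (8,X), (9,X), (12,X), (15,Y), (16,X), (17,X), (17,Y), (20,X), (21,X), (22,Y), (25,Y), (29,Y), (33,Y), (34,Y)
ranks: 8->1, 9->2, 12->3, 15->4, 16->5, 17->6.5, 17->6.5, 20->8, 21->9, 22->10, 25->11, 29->12, 33->13, 34->14
Step 2: Rank sum for X: R1 = 1 + 2 + 3 + 5 + 6.5 + 8 + 9 = 34.5.
Step 3: U_X = R1 - n1(n1+1)/2 = 34.5 - 7*8/2 = 34.5 - 28 = 6.5.
       U_Y = n1*n2 - U_X = 49 - 6.5 = 42.5.
Step 4: Ties are present, so use the tie-corrected normal approximation (with continuity correction) for the p-value.
Step 5: p-value = 0.025187; compare to alpha = 0.1. reject H0.

U_X = 6.5, p = 0.025187, reject H0 at alpha = 0.1.


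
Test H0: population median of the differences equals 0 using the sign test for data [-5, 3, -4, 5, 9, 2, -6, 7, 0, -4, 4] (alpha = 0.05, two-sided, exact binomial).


Step 1: Discard zero differences. Original n = 11; n_eff = number of nonzero differences = 10.
Nonzero differences (with sign): -5, +3, -4, +5, +9, +2, -6, +7, -4, +4
Step 2: Count signs: positive = 6, negative = 4.
Step 3: Under H0: P(positive) = 0.5, so the number of positives S ~ Bin(10, 0.5).
Step 4: Two-sided exact p-value = sum of Bin(10,0.5) probabilities at or below the observed probability = 0.753906.
Step 5: alpha = 0.05. fail to reject H0.

n_eff = 10, pos = 6, neg = 4, p = 0.753906, fail to reject H0.


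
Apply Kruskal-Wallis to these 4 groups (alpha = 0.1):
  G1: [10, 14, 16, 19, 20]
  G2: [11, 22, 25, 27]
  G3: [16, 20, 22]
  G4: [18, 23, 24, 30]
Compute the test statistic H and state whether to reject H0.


Step 1: Combine all N = 16 observations and assign midranks.
sorted (value, group, rank): (10,G1,1), (11,G2,2), (14,G1,3), (16,G1,4.5), (16,G3,4.5), (18,G4,6), (19,G1,7), (20,G1,8.5), (20,G3,8.5), (22,G2,10.5), (22,G3,10.5), (23,G4,12), (24,G4,13), (25,G2,14), (27,G2,15), (30,G4,16)
Step 2: Sum ranks within each group.
R_1 = 24 (n_1 = 5)
R_2 = 41.5 (n_2 = 4)
R_3 = 23.5 (n_3 = 3)
R_4 = 47 (n_4 = 4)
Step 3: H = 12/(N(N+1)) * sum(R_i^2/n_i) - 3(N+1)
     = 12/(16*17) * (24^2/5 + 41.5^2/4 + 23.5^2/3 + 47^2/4) - 3*17
     = 0.044118 * 1282.1 - 51
     = 5.563051.
Step 4: Ties present; correction factor C = 1 - 18/(16^3 - 16) = 0.995588. Corrected H = 5.563051 / 0.995588 = 5.587703.
Step 5: Under H0, H ~ chi^2(3); p-value = 0.133486.
Step 6: alpha = 0.1. fail to reject H0.

H = 5.5877, df = 3, p = 0.133486, fail to reject H0.


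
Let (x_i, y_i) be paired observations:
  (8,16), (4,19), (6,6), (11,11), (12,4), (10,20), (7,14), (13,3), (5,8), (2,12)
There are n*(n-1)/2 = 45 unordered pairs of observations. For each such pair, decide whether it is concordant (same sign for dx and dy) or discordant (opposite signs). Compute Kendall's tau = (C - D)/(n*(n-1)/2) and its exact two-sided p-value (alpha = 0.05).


Step 1: Enumerate the 45 unordered pairs (i,j) with i<j and classify each by sign(x_j-x_i) * sign(y_j-y_i).
  (1,2):dx=-4,dy=+3->D; (1,3):dx=-2,dy=-10->C; (1,4):dx=+3,dy=-5->D; (1,5):dx=+4,dy=-12->D
  (1,6):dx=+2,dy=+4->C; (1,7):dx=-1,dy=-2->C; (1,8):dx=+5,dy=-13->D; (1,9):dx=-3,dy=-8->C
  (1,10):dx=-6,dy=-4->C; (2,3):dx=+2,dy=-13->D; (2,4):dx=+7,dy=-8->D; (2,5):dx=+8,dy=-15->D
  (2,6):dx=+6,dy=+1->C; (2,7):dx=+3,dy=-5->D; (2,8):dx=+9,dy=-16->D; (2,9):dx=+1,dy=-11->D
  (2,10):dx=-2,dy=-7->C; (3,4):dx=+5,dy=+5->C; (3,5):dx=+6,dy=-2->D; (3,6):dx=+4,dy=+14->C
  (3,7):dx=+1,dy=+8->C; (3,8):dx=+7,dy=-3->D; (3,9):dx=-1,dy=+2->D; (3,10):dx=-4,dy=+6->D
  (4,5):dx=+1,dy=-7->D; (4,6):dx=-1,dy=+9->D; (4,7):dx=-4,dy=+3->D; (4,8):dx=+2,dy=-8->D
  (4,9):dx=-6,dy=-3->C; (4,10):dx=-9,dy=+1->D; (5,6):dx=-2,dy=+16->D; (5,7):dx=-5,dy=+10->D
  (5,8):dx=+1,dy=-1->D; (5,9):dx=-7,dy=+4->D; (5,10):dx=-10,dy=+8->D; (6,7):dx=-3,dy=-6->C
  (6,8):dx=+3,dy=-17->D; (6,9):dx=-5,dy=-12->C; (6,10):dx=-8,dy=-8->C; (7,8):dx=+6,dy=-11->D
  (7,9):dx=-2,dy=-6->C; (7,10):dx=-5,dy=-2->C; (8,9):dx=-8,dy=+5->D; (8,10):dx=-11,dy=+9->D
  (9,10):dx=-3,dy=+4->D
Step 2: C = 16, D = 29, total pairs = 45.
Step 3: tau = (C - D)/(n(n-1)/2) = (16 - 29)/45 = -0.288889.
Step 4: Exact two-sided p-value (enumerate n! = 3628800 permutations of y under H0): p = 0.291248.
Step 5: alpha = 0.05. fail to reject H0.

tau_b = -0.2889 (C=16, D=29), p = 0.291248, fail to reject H0.


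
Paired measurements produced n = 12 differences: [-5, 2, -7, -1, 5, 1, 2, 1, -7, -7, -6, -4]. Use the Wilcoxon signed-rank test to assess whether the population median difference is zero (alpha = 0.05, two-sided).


Step 1: Drop any zero differences (none here) and take |d_i|.
|d| = [5, 2, 7, 1, 5, 1, 2, 1, 7, 7, 6, 4]
Step 2: Midrank |d_i| (ties get averaged ranks).
ranks: |5|->7.5, |2|->4.5, |7|->11, |1|->2, |5|->7.5, |1|->2, |2|->4.5, |1|->2, |7|->11, |7|->11, |6|->9, |4|->6
Step 3: Attach original signs; sum ranks with positive sign and with negative sign.
W+ = 4.5 + 7.5 + 2 + 4.5 + 2 = 20.5
W- = 7.5 + 11 + 2 + 11 + 11 + 9 + 6 = 57.5
(Check: W+ + W- = 78 should equal n(n+1)/2 = 78.)
Step 4: Test statistic W = min(W+, W-) = 20.5.
Step 5: Ties in |d|, so use the tie-corrected normal approximation.
        E[W] = n(n+1)/4 = 12*13/4 = 39.
        Tie groups: |d|=1 (t=3), |d|=2 (t=2), |d|=5 (t=2), |d|=7 (t=3); sum(t^3 - t) = 60.
        Var[W] = n(n+1)(2n+1)/24 - sum(t^3-t)/48 = 3900/24 - 60/48 = 161.25.
        z = (W - E[W]) / sqrt(Var[W]) = (20.5 - 39) / 12.6984 = -1.4569.
        Two-sided p = 2*Phi(z) = 0.145151.
Step 6: alpha = 0.05. fail to reject H0.

W+ = 20.5, W- = 57.5, W = min = 20.5, p = 0.145151, fail to reject H0.


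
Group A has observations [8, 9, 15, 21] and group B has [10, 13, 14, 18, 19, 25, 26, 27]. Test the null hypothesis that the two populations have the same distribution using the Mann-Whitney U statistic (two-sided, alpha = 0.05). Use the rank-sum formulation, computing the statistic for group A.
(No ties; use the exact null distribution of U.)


Step 1: Combine and sort all 12 observations; assign midranks.
sorted (value, group): (8,X), (9,X), (10,Y), (13,Y), (14,Y), (15,X), (18,Y), (19,Y), (21,X), (25,Y), (26,Y), (27,Y)
ranks: 8->1, 9->2, 10->3, 13->4, 14->5, 15->6, 18->7, 19->8, 21->9, 25->10, 26->11, 27->12
Step 2: Rank sum for X: R1 = 1 + 2 + 6 + 9 = 18.
Step 3: U_X = R1 - n1(n1+1)/2 = 18 - 4*5/2 = 18 - 10 = 8.
       U_Y = n1*n2 - U_X = 32 - 8 = 24.
Step 4: No ties, so the exact null distribution of U (based on enumerating the C(12,4) = 495 equally likely rank assignments) gives the two-sided p-value.
Step 5: p-value = 0.214141; compare to alpha = 0.05. fail to reject H0.

U_X = 8, p = 0.214141, fail to reject H0 at alpha = 0.05.


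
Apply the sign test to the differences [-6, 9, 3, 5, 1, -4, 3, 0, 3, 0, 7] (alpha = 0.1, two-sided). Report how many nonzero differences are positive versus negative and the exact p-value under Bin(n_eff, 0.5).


Step 1: Discard zero differences. Original n = 11; n_eff = number of nonzero differences = 9.
Nonzero differences (with sign): -6, +9, +3, +5, +1, -4, +3, +3, +7
Step 2: Count signs: positive = 7, negative = 2.
Step 3: Under H0: P(positive) = 0.5, so the number of positives S ~ Bin(9, 0.5).
Step 4: Two-sided exact p-value = sum of Bin(9,0.5) probabilities at or below the observed probability = 0.179688.
Step 5: alpha = 0.1. fail to reject H0.

n_eff = 9, pos = 7, neg = 2, p = 0.179688, fail to reject H0.


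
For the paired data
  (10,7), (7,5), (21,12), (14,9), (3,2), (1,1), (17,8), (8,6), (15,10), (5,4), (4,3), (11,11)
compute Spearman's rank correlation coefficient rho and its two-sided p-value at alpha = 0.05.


Step 1: Rank x and y separately (midranks; no ties here).
rank(x): 10->7, 7->5, 21->12, 14->9, 3->2, 1->1, 17->11, 8->6, 15->10, 5->4, 4->3, 11->8
rank(y): 7->7, 5->5, 12->12, 9->9, 2->2, 1->1, 8->8, 6->6, 10->10, 4->4, 3->3, 11->11
Step 2: d_i = R_x(i) - R_y(i); compute d_i^2.
  (7-7)^2=0, (5-5)^2=0, (12-12)^2=0, (9-9)^2=0, (2-2)^2=0, (1-1)^2=0, (11-8)^2=9, (6-6)^2=0, (10-10)^2=0, (4-4)^2=0, (3-3)^2=0, (8-11)^2=9
sum(d^2) = 18.
Step 3: rho = 1 - 6*18 / (12*(12^2 - 1)) = 1 - 108/1716 = 0.937063.
Step 4: Under H0, t = rho * sqrt((n-2)/(1-rho^2)) = 8.4868 ~ t(10).
Step 5: Two-sided p-value from the t-distribution with 10 df = 0.000007.
Step 6: alpha = 0.05. reject H0.

rho = 0.9371, p = 0.000007, reject H0 at alpha = 0.05.


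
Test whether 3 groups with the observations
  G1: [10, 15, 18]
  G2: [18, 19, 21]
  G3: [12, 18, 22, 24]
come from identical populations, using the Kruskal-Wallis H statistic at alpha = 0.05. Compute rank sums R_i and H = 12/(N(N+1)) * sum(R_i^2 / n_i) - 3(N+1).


Step 1: Combine all N = 10 observations and assign midranks.
sorted (value, group, rank): (10,G1,1), (12,G3,2), (15,G1,3), (18,G1,5), (18,G2,5), (18,G3,5), (19,G2,7), (21,G2,8), (22,G3,9), (24,G3,10)
Step 2: Sum ranks within each group.
R_1 = 9 (n_1 = 3)
R_2 = 20 (n_2 = 3)
R_3 = 26 (n_3 = 4)
Step 3: H = 12/(N(N+1)) * sum(R_i^2/n_i) - 3(N+1)
     = 12/(10*11) * (9^2/3 + 20^2/3 + 26^2/4) - 3*11
     = 0.109091 * 329.333 - 33
     = 2.927273.
Step 4: Ties present; correction factor C = 1 - 24/(10^3 - 10) = 0.975758. Corrected H = 2.927273 / 0.975758 = 3.000000.
Step 5: Under H0, H ~ chi^2(2); p-value = 0.223130.
Step 6: alpha = 0.05. fail to reject H0.

H = 3.0000, df = 2, p = 0.223130, fail to reject H0.


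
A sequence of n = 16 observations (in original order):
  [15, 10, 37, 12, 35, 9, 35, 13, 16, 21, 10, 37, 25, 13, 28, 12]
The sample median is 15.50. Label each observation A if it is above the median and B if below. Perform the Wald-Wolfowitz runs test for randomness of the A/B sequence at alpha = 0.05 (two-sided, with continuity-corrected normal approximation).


Step 1: Compute median = 15.50; label A = above, B = below.
Labels in order: BBABABABAABAABAB  (n_A = 8, n_B = 8)
Step 2: Count runs R = 13.
Step 3: Under H0 (random ordering), E[R] = 2*n_A*n_B/(n_A+n_B) + 1 = 2*8*8/16 + 1 = 9.0000.
        Var[R] = 2*n_A*n_B*(2*n_A*n_B - n_A - n_B) / ((n_A+n_B)^2 * (n_A+n_B-1)) = 14336/3840 = 3.7333.
        SD[R] = 1.9322.
Step 4: Continuity-corrected z = (R - 0.5 - E[R]) / SD[R] = (13 - 0.5 - 9.0000) / 1.9322 = 1.8114.
Step 5: Two-sided p-value via normal approximation = 2*(1 - Phi(|z|)) = 0.070076.
Step 6: alpha = 0.05. fail to reject H0.

R = 13, z = 1.8114, p = 0.070076, fail to reject H0.


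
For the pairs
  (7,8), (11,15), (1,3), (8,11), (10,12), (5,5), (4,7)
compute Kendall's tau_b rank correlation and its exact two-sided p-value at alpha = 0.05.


Step 1: Enumerate the 21 unordered pairs (i,j) with i<j and classify each by sign(x_j-x_i) * sign(y_j-y_i).
  (1,2):dx=+4,dy=+7->C; (1,3):dx=-6,dy=-5->C; (1,4):dx=+1,dy=+3->C; (1,5):dx=+3,dy=+4->C
  (1,6):dx=-2,dy=-3->C; (1,7):dx=-3,dy=-1->C; (2,3):dx=-10,dy=-12->C; (2,4):dx=-3,dy=-4->C
  (2,5):dx=-1,dy=-3->C; (2,6):dx=-6,dy=-10->C; (2,7):dx=-7,dy=-8->C; (3,4):dx=+7,dy=+8->C
  (3,5):dx=+9,dy=+9->C; (3,6):dx=+4,dy=+2->C; (3,7):dx=+3,dy=+4->C; (4,5):dx=+2,dy=+1->C
  (4,6):dx=-3,dy=-6->C; (4,7):dx=-4,dy=-4->C; (5,6):dx=-5,dy=-7->C; (5,7):dx=-6,dy=-5->C
  (6,7):dx=-1,dy=+2->D
Step 2: C = 20, D = 1, total pairs = 21.
Step 3: tau = (C - D)/(n(n-1)/2) = (20 - 1)/21 = 0.904762.
Step 4: Exact two-sided p-value (enumerate n! = 5040 permutations of y under H0): p = 0.002778.
Step 5: alpha = 0.05. reject H0.

tau_b = 0.9048 (C=20, D=1), p = 0.002778, reject H0.


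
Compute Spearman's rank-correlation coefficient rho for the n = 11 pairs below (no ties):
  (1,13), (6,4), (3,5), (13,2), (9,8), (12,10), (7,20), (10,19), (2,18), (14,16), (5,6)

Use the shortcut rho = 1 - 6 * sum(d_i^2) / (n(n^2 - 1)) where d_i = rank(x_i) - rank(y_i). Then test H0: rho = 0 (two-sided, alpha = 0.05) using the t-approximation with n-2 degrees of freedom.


Step 1: Rank x and y separately (midranks; no ties here).
rank(x): 1->1, 6->5, 3->3, 13->10, 9->7, 12->9, 7->6, 10->8, 2->2, 14->11, 5->4
rank(y): 13->7, 4->2, 5->3, 2->1, 8->5, 10->6, 20->11, 19->10, 18->9, 16->8, 6->4
Step 2: d_i = R_x(i) - R_y(i); compute d_i^2.
  (1-7)^2=36, (5-2)^2=9, (3-3)^2=0, (10-1)^2=81, (7-5)^2=4, (9-6)^2=9, (6-11)^2=25, (8-10)^2=4, (2-9)^2=49, (11-8)^2=9, (4-4)^2=0
sum(d^2) = 226.
Step 3: rho = 1 - 6*226 / (11*(11^2 - 1)) = 1 - 1356/1320 = -0.027273.
Step 4: Under H0, t = rho * sqrt((n-2)/(1-rho^2)) = -0.0818 ~ t(9).
Step 5: Two-sided p-value from the t-distribution with 9 df = 0.936558.
Step 6: alpha = 0.05. fail to reject H0.

rho = -0.0273, p = 0.936558, fail to reject H0 at alpha = 0.05.


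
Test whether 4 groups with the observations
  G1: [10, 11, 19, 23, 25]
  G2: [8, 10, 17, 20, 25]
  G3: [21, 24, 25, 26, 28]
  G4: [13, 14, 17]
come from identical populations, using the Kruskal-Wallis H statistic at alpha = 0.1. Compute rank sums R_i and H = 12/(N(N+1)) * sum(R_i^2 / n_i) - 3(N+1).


Step 1: Combine all N = 18 observations and assign midranks.
sorted (value, group, rank): (8,G2,1), (10,G1,2.5), (10,G2,2.5), (11,G1,4), (13,G4,5), (14,G4,6), (17,G2,7.5), (17,G4,7.5), (19,G1,9), (20,G2,10), (21,G3,11), (23,G1,12), (24,G3,13), (25,G1,15), (25,G2,15), (25,G3,15), (26,G3,17), (28,G3,18)
Step 2: Sum ranks within each group.
R_1 = 42.5 (n_1 = 5)
R_2 = 36 (n_2 = 5)
R_3 = 74 (n_3 = 5)
R_4 = 18.5 (n_4 = 3)
Step 3: H = 12/(N(N+1)) * sum(R_i^2/n_i) - 3(N+1)
     = 12/(18*19) * (42.5^2/5 + 36^2/5 + 74^2/5 + 18.5^2/3) - 3*19
     = 0.035088 * 1829.73 - 57
     = 7.201170.
Step 4: Ties present; correction factor C = 1 - 36/(18^3 - 18) = 0.993808. Corrected H = 7.201170 / 0.993808 = 7.246037.
Step 5: Under H0, H ~ chi^2(3); p-value = 0.064456.
Step 6: alpha = 0.1. reject H0.

H = 7.2460, df = 3, p = 0.064456, reject H0.


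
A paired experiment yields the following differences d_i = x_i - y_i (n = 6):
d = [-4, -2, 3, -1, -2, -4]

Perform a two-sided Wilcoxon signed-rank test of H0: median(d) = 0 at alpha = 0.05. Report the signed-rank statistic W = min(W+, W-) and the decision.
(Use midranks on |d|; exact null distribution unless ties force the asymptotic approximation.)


Step 1: Drop any zero differences (none here) and take |d_i|.
|d| = [4, 2, 3, 1, 2, 4]
Step 2: Midrank |d_i| (ties get averaged ranks).
ranks: |4|->5.5, |2|->2.5, |3|->4, |1|->1, |2|->2.5, |4|->5.5
Step 3: Attach original signs; sum ranks with positive sign and with negative sign.
W+ = 4 = 4
W- = 5.5 + 2.5 + 1 + 2.5 + 5.5 = 17
(Check: W+ + W- = 21 should equal n(n+1)/2 = 21.)
Step 4: Test statistic W = min(W+, W-) = 4.
Step 5: Ties in |d|, so use the tie-corrected normal approximation.
        E[W] = n(n+1)/4 = 6*7/4 = 10.5.
        Tie groups: |d|=2 (t=2), |d|=4 (t=2); sum(t^3 - t) = 12.
        Var[W] = n(n+1)(2n+1)/24 - sum(t^3-t)/48 = 546/24 - 12/48 = 22.5.
        z = (W - E[W]) / sqrt(Var[W]) = (4 - 10.5) / 4.7434 = -1.3703.
        Two-sided p = 2*Phi(z) = 0.170587.
Step 6: alpha = 0.05. fail to reject H0.

W+ = 4, W- = 17, W = min = 4, p = 0.170587, fail to reject H0.


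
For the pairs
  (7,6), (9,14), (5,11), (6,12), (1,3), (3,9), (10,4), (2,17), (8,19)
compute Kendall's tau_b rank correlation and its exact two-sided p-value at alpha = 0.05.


Step 1: Enumerate the 36 unordered pairs (i,j) with i<j and classify each by sign(x_j-x_i) * sign(y_j-y_i).
  (1,2):dx=+2,dy=+8->C; (1,3):dx=-2,dy=+5->D; (1,4):dx=-1,dy=+6->D; (1,5):dx=-6,dy=-3->C
  (1,6):dx=-4,dy=+3->D; (1,7):dx=+3,dy=-2->D; (1,8):dx=-5,dy=+11->D; (1,9):dx=+1,dy=+13->C
  (2,3):dx=-4,dy=-3->C; (2,4):dx=-3,dy=-2->C; (2,5):dx=-8,dy=-11->C; (2,6):dx=-6,dy=-5->C
  (2,7):dx=+1,dy=-10->D; (2,8):dx=-7,dy=+3->D; (2,9):dx=-1,dy=+5->D; (3,4):dx=+1,dy=+1->C
  (3,5):dx=-4,dy=-8->C; (3,6):dx=-2,dy=-2->C; (3,7):dx=+5,dy=-7->D; (3,8):dx=-3,dy=+6->D
  (3,9):dx=+3,dy=+8->C; (4,5):dx=-5,dy=-9->C; (4,6):dx=-3,dy=-3->C; (4,7):dx=+4,dy=-8->D
  (4,8):dx=-4,dy=+5->D; (4,9):dx=+2,dy=+7->C; (5,6):dx=+2,dy=+6->C; (5,7):dx=+9,dy=+1->C
  (5,8):dx=+1,dy=+14->C; (5,9):dx=+7,dy=+16->C; (6,7):dx=+7,dy=-5->D; (6,8):dx=-1,dy=+8->D
  (6,9):dx=+5,dy=+10->C; (7,8):dx=-8,dy=+13->D; (7,9):dx=-2,dy=+15->D; (8,9):dx=+6,dy=+2->C
Step 2: C = 20, D = 16, total pairs = 36.
Step 3: tau = (C - D)/(n(n-1)/2) = (20 - 16)/36 = 0.111111.
Step 4: Exact two-sided p-value (enumerate n! = 362880 permutations of y under H0): p = 0.761414.
Step 5: alpha = 0.05. fail to reject H0.

tau_b = 0.1111 (C=20, D=16), p = 0.761414, fail to reject H0.


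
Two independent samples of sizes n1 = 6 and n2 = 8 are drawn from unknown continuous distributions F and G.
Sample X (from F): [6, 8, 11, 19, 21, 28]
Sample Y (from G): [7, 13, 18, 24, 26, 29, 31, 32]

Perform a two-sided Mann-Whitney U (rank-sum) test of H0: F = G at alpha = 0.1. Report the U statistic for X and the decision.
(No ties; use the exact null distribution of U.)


Step 1: Combine and sort all 14 observations; assign midranks.
sorted (value, group): (6,X), (7,Y), (8,X), (11,X), (13,Y), (18,Y), (19,X), (21,X), (24,Y), (26,Y), (28,X), (29,Y), (31,Y), (32,Y)
ranks: 6->1, 7->2, 8->3, 11->4, 13->5, 18->6, 19->7, 21->8, 24->9, 26->10, 28->11, 29->12, 31->13, 32->14
Step 2: Rank sum for X: R1 = 1 + 3 + 4 + 7 + 8 + 11 = 34.
Step 3: U_X = R1 - n1(n1+1)/2 = 34 - 6*7/2 = 34 - 21 = 13.
       U_Y = n1*n2 - U_X = 48 - 13 = 35.
Step 4: No ties, so the exact null distribution of U (based on enumerating the C(14,6) = 3003 equally likely rank assignments) gives the two-sided p-value.
Step 5: p-value = 0.181152; compare to alpha = 0.1. fail to reject H0.

U_X = 13, p = 0.181152, fail to reject H0 at alpha = 0.1.


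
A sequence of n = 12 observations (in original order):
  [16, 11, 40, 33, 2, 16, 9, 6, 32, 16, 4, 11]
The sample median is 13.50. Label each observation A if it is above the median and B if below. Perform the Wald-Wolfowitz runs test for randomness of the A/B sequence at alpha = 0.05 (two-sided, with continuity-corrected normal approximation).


Step 1: Compute median = 13.50; label A = above, B = below.
Labels in order: ABAABABBAABB  (n_A = 6, n_B = 6)
Step 2: Count runs R = 8.
Step 3: Under H0 (random ordering), E[R] = 2*n_A*n_B/(n_A+n_B) + 1 = 2*6*6/12 + 1 = 7.0000.
        Var[R] = 2*n_A*n_B*(2*n_A*n_B - n_A - n_B) / ((n_A+n_B)^2 * (n_A+n_B-1)) = 4320/1584 = 2.7273.
        SD[R] = 1.6514.
Step 4: Continuity-corrected z = (R - 0.5 - E[R]) / SD[R] = (8 - 0.5 - 7.0000) / 1.6514 = 0.3028.
Step 5: Two-sided p-value via normal approximation = 2*(1 - Phi(|z|)) = 0.762069.
Step 6: alpha = 0.05. fail to reject H0.

R = 8, z = 0.3028, p = 0.762069, fail to reject H0.


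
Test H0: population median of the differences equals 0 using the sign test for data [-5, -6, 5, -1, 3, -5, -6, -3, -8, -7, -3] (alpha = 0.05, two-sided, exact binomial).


Step 1: Discard zero differences. Original n = 11; n_eff = number of nonzero differences = 11.
Nonzero differences (with sign): -5, -6, +5, -1, +3, -5, -6, -3, -8, -7, -3
Step 2: Count signs: positive = 2, negative = 9.
Step 3: Under H0: P(positive) = 0.5, so the number of positives S ~ Bin(11, 0.5).
Step 4: Two-sided exact p-value = sum of Bin(11,0.5) probabilities at or below the observed probability = 0.065430.
Step 5: alpha = 0.05. fail to reject H0.

n_eff = 11, pos = 2, neg = 9, p = 0.065430, fail to reject H0.


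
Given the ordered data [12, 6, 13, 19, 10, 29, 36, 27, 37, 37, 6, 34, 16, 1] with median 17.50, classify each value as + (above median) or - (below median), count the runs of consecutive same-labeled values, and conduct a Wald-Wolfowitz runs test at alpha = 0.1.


Step 1: Compute median = 17.50; label A = above, B = below.
Labels in order: BBBABAAAAABABB  (n_A = 7, n_B = 7)
Step 2: Count runs R = 7.
Step 3: Under H0 (random ordering), E[R] = 2*n_A*n_B/(n_A+n_B) + 1 = 2*7*7/14 + 1 = 8.0000.
        Var[R] = 2*n_A*n_B*(2*n_A*n_B - n_A - n_B) / ((n_A+n_B)^2 * (n_A+n_B-1)) = 8232/2548 = 3.2308.
        SD[R] = 1.7974.
Step 4: Continuity-corrected z = (R + 0.5 - E[R]) / SD[R] = (7 + 0.5 - 8.0000) / 1.7974 = -0.2782.
Step 5: Two-sided p-value via normal approximation = 2*(1 - Phi(|z|)) = 0.780879.
Step 6: alpha = 0.1. fail to reject H0.

R = 7, z = -0.2782, p = 0.780879, fail to reject H0.


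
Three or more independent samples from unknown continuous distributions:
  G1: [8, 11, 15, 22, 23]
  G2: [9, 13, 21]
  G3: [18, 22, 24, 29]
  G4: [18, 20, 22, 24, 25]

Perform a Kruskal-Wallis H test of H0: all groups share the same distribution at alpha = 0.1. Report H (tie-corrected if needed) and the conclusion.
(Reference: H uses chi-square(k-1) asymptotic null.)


Step 1: Combine all N = 17 observations and assign midranks.
sorted (value, group, rank): (8,G1,1), (9,G2,2), (11,G1,3), (13,G2,4), (15,G1,5), (18,G3,6.5), (18,G4,6.5), (20,G4,8), (21,G2,9), (22,G1,11), (22,G3,11), (22,G4,11), (23,G1,13), (24,G3,14.5), (24,G4,14.5), (25,G4,16), (29,G3,17)
Step 2: Sum ranks within each group.
R_1 = 33 (n_1 = 5)
R_2 = 15 (n_2 = 3)
R_3 = 49 (n_3 = 4)
R_4 = 56 (n_4 = 5)
Step 3: H = 12/(N(N+1)) * sum(R_i^2/n_i) - 3(N+1)
     = 12/(17*18) * (33^2/5 + 15^2/3 + 49^2/4 + 56^2/5) - 3*18
     = 0.039216 * 1520.25 - 54
     = 5.617647.
Step 4: Ties present; correction factor C = 1 - 36/(17^3 - 17) = 0.992647. Corrected H = 5.617647 / 0.992647 = 5.659259.
Step 5: Under H0, H ~ chi^2(3); p-value = 0.129417.
Step 6: alpha = 0.1. fail to reject H0.

H = 5.6593, df = 3, p = 0.129417, fail to reject H0.


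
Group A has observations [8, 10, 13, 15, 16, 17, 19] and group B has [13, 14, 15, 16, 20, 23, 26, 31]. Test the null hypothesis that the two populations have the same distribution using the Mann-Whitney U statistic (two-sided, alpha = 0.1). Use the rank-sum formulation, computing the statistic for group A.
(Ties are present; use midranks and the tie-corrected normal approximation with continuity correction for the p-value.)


Step 1: Combine and sort all 15 observations; assign midranks.
sorted (value, group): (8,X), (10,X), (13,X), (13,Y), (14,Y), (15,X), (15,Y), (16,X), (16,Y), (17,X), (19,X), (20,Y), (23,Y), (26,Y), (31,Y)
ranks: 8->1, 10->2, 13->3.5, 13->3.5, 14->5, 15->6.5, 15->6.5, 16->8.5, 16->8.5, 17->10, 19->11, 20->12, 23->13, 26->14, 31->15
Step 2: Rank sum for X: R1 = 1 + 2 + 3.5 + 6.5 + 8.5 + 10 + 11 = 42.5.
Step 3: U_X = R1 - n1(n1+1)/2 = 42.5 - 7*8/2 = 42.5 - 28 = 14.5.
       U_Y = n1*n2 - U_X = 56 - 14.5 = 41.5.
Step 4: Ties are present, so use the tie-corrected normal approximation (with continuity correction) for the p-value.
Step 5: p-value = 0.131426; compare to alpha = 0.1. fail to reject H0.

U_X = 14.5, p = 0.131426, fail to reject H0 at alpha = 0.1.


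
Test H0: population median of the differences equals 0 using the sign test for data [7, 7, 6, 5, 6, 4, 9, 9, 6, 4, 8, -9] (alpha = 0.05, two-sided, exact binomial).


Step 1: Discard zero differences. Original n = 12; n_eff = number of nonzero differences = 12.
Nonzero differences (with sign): +7, +7, +6, +5, +6, +4, +9, +9, +6, +4, +8, -9
Step 2: Count signs: positive = 11, negative = 1.
Step 3: Under H0: P(positive) = 0.5, so the number of positives S ~ Bin(12, 0.5).
Step 4: Two-sided exact p-value = sum of Bin(12,0.5) probabilities at or below the observed probability = 0.006348.
Step 5: alpha = 0.05. reject H0.

n_eff = 12, pos = 11, neg = 1, p = 0.006348, reject H0.
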